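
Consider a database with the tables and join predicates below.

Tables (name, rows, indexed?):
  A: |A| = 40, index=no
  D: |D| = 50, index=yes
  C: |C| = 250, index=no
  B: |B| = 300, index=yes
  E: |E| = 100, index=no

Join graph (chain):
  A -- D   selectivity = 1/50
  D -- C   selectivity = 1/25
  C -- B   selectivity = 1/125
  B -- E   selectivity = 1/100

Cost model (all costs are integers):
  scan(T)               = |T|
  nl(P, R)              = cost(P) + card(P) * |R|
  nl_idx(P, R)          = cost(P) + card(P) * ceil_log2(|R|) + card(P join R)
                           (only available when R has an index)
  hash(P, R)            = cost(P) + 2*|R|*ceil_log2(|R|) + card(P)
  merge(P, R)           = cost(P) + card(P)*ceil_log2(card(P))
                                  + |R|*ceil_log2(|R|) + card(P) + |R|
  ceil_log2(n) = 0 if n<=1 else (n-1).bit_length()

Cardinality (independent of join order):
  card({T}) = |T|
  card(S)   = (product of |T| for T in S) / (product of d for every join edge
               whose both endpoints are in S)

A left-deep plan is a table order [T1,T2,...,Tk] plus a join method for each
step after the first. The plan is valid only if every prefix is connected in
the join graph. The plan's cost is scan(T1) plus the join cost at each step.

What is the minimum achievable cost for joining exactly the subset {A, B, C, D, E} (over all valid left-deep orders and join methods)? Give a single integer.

Selinger DP over subsets of {A,B,C,D,E}:
  {A}: scan cost=40, card=40
  {D}: scan cost=50, card=50
  {C}: scan cost=250, card=250
  {B}: scan cost=300, card=300
  {E}: scan cost=100, card=100
  {AD}: card=40; try (D,nl_idx)→320, (A,hash)→580, (D,merge)→670, (D,hash)→680, (A,merge)→680, (D,nl)→2040 …(+1); best=320 via (D,nl_idx)
  {CD}: card=500; try (D,hash)→1100, (D,nl_idx)→2250, (C,merge)→2650, (D,merge)→2850, (C,hash)→4100, (C,nl)→12550 …(+1); best=1100 via (D,hash)
  {BC}: card=600; try (B,nl_idx)→3100, (C,hash)→4600, (B,merge)→5500, (C,merge)→5550, (B,hash)→5900, (B,nl)→75250 …(+1); best=3100 via (B,nl_idx)
  {BE}: card=300; try (B,nl_idx)→1300, (E,hash)→2000, (B,merge)→3900, (E,merge)→4100, (B,hash)→5600, (B,nl)→30100 …(+1); best=1300 via (B,nl_idx)
  {ACD}: card=400; try (A,hash)→2080, (C,merge)→2850, (C,hash)→4360, (A,merge)→6380, (C,nl)→10320, (A,nl)→21100; best=2080 via (A,hash)
  {BCD}: card=1200; try (D,hash)→4300, (B,nl_idx)→6800, (B,hash)→7000, (D,nl_idx)→7900, (B,merge)→9100, (D,merge)→10050 …(+2); best=4300 via (D,hash)
  {BCE}: card=600; try (E,hash)→5100, (C,hash)→5600, (C,merge)→6550, (E,merge)→10500, (E,nl)→63100, (C,nl)→76300; best=5100 via (E,hash)
  {ABCD}: card=960; try (A,hash)→5980, (B,nl_idx)→6640, (B,hash)→7880, (B,merge)→9080, (A,merge)→18980, (A,nl)→52300 …(+1); best=5980 via (A,hash)
  {BCDE}: card=1200; try (D,hash)→6300, (E,hash)→6900, (D,nl_idx)→9900, (D,merge)→12050, (E,merge)→19500, (D,nl)→35100 …(+1); best=6300 via (D,hash)
  {ABCDE}: card=960; try (A,hash)→7980, (E,hash)→8340, (E,merge)→17340, (A,merge)→20980, (A,nl)→54300, (E,nl)→101980; best=7980 via (A,hash)

7980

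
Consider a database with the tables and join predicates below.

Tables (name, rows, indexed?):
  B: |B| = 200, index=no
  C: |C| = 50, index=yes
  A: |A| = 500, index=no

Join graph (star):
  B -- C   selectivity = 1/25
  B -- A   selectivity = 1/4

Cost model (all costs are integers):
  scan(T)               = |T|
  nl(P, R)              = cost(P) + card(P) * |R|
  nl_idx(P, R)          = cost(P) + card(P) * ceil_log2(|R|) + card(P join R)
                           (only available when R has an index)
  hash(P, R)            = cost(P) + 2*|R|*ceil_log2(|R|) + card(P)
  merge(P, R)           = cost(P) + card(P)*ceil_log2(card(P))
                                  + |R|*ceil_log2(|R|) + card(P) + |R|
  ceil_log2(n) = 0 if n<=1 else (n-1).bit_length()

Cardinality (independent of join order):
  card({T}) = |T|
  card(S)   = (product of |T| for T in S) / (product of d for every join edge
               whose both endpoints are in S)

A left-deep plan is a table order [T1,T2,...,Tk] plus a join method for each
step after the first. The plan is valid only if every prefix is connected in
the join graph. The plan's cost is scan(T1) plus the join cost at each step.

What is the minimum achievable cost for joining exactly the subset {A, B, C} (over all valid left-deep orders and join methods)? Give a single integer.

10000

Selinger DP over subsets of {A,B,C}:
  {B}: scan cost=200, card=200
  {C}: scan cost=50, card=50
  {A}: scan cost=500, card=500
  {BC}: card=400; try (C,hash)→1000, (C,nl_idx)→1800, (B,merge)→2200, (C,merge)→2350, (B,hash)→3300, (B,nl)→10050 …(+1); best=1000 via (C,hash)
  {AB}: card=25000; try (B,hash)→4200, (A,merge)→7000, (B,merge)→7300, (A,hash)→9400, (A,nl)→100200, (B,nl)→100500; best=4200 via (B,hash)
  {ABC}: card=50000; try (A,merge)→10000, (A,hash)→10400, (C,hash)→29800, (A,nl)→201000, (C,nl_idx)→204200, (C,merge)→404550 …(+1); best=10000 via (A,merge)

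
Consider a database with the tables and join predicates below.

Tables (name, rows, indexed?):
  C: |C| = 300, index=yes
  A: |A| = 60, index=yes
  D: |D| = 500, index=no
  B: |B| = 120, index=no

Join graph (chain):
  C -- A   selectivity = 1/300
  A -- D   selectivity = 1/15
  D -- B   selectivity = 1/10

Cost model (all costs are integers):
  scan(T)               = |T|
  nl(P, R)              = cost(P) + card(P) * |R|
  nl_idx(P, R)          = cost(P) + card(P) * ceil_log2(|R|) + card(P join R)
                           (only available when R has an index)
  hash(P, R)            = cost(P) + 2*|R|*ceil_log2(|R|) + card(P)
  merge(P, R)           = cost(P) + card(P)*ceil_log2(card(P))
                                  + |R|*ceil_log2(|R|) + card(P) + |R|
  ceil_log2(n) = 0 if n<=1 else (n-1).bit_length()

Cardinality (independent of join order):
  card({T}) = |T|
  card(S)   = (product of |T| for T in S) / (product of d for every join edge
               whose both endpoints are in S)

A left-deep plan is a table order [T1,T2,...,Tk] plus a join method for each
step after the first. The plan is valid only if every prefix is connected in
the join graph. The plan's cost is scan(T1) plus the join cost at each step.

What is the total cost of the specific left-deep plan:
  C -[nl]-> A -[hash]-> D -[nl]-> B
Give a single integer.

267360

step 1: scan C: cost=300, card=300
step 2: join A via nl
    card(P join A) = 300*60/(300) = 60
    cost = 300 + 300*60 = 18300
step 3: join D via hash
    card(P join D) = 60*500/(15) = 2000
    cost = 18300 + 2*500*9 + 60 = 27360
step 4: join B via nl
    card(P join B) = 2000*120/(10) = 24000
    cost = 27360 + 2000*120 = 267360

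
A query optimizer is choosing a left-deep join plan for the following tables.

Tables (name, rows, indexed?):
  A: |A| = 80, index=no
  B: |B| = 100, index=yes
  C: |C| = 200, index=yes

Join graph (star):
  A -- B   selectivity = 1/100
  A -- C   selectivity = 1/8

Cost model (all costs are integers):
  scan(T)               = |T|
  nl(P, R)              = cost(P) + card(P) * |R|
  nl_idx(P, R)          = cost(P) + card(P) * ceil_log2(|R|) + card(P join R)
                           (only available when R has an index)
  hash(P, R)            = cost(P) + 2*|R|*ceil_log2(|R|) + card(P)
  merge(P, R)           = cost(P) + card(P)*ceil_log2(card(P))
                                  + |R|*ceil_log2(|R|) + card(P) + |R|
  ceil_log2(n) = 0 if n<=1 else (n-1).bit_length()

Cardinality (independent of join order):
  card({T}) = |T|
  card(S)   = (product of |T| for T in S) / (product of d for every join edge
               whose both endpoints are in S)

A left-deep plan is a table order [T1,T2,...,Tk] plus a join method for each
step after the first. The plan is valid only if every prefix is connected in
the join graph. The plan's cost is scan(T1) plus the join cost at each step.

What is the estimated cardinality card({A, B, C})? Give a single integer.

Tables in S: A(80), B(100), C(200)
Edges inside S: A-B(d=100), A-C(d=8)
numerator = 80 * 100 * 200 = 1600000
denominator = 100 * 8 = 800
card(S) = 1600000 / 800 = 2000

2000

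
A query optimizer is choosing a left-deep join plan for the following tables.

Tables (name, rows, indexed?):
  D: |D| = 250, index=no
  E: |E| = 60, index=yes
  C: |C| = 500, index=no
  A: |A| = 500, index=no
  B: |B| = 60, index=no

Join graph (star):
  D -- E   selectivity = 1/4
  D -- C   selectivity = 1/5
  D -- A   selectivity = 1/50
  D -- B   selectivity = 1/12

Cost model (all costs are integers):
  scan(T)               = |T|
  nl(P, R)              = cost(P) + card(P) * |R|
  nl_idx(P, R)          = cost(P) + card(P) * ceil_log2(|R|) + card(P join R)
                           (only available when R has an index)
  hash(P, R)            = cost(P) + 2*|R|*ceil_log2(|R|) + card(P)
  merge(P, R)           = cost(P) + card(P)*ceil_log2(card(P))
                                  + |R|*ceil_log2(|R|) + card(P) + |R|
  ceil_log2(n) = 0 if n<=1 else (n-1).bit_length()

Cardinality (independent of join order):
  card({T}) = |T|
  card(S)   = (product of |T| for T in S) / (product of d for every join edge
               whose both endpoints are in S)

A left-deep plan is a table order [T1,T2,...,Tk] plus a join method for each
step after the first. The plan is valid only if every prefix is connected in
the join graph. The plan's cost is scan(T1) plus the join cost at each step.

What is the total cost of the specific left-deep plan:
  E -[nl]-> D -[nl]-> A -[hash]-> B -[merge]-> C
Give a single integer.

5495780

step 1: scan E: cost=60, card=60
step 2: join D via nl
    card(P join D) = 60*250/(4) = 3750
    cost = 60 + 60*250 = 15060
step 3: join A via nl
    card(P join A) = 3750*500/(50) = 37500
    cost = 15060 + 3750*500 = 1890060
step 4: join B via hash
    card(P join B) = 37500*60/(12) = 187500
    cost = 1890060 + 2*60*6 + 37500 = 1928280
step 5: join C via merge
    card(P join C) = 187500*500/(5) = 18750000
    cost = 1928280 + 187500*18 + 500*9 + 187500 + 500 = 5495780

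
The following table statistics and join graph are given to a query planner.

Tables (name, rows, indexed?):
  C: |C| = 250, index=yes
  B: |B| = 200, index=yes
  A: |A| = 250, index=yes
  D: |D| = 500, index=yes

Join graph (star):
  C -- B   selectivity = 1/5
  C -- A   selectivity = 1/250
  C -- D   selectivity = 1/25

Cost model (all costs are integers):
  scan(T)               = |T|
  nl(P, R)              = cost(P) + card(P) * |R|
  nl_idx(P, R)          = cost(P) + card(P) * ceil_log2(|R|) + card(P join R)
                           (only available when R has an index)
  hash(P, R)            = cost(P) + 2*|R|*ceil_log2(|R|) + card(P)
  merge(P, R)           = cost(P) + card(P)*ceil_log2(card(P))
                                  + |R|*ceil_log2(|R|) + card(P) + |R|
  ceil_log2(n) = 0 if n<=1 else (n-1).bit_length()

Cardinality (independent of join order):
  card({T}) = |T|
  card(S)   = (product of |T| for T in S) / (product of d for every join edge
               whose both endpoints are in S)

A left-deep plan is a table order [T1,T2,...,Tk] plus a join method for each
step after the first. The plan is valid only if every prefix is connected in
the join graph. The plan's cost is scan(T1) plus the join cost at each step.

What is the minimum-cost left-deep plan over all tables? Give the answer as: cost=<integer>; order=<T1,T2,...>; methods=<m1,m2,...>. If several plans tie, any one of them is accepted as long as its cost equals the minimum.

cost=17950; order=A,C,D,B; methods=nl_idx,merge,hash

Selinger DP (subsets sized 1..n):
  {C}: scan cost=250, card=250
  {B}: scan cost=200, card=200
  {A}: scan cost=250, card=250
  {D}: scan cost=500, card=500
  {BC}: card=10000; try (B,hash)→3700, (C,merge)→4250, (B,merge)→4300, (C,hash)→4400, (C,nl_idx)→11800, (B,nl_idx)→12250 …(+2); best=3700 via (B,hash)
  {AC}: card=250; try (C,nl_idx)→2500, (A,nl_idx)→2500, (C,hash)→4500, (A,hash)→4500, (C,merge)→4750, (A,merge)→4750 …(+2); best=2500 via (C,nl_idx)
  {CD}: card=5000; try (C,hash)→5000, (D,merge)→7500, (D,nl_idx)→7500, (C,merge)→7750, (D,hash)→9500, (C,nl_idx)→9500 …(+2); best=5000 via (C,hash)
  {ABC}: card=10000; try (B,hash)→5950, (B,merge)→6550, (B,nl_idx)→14500, (A,hash)→17700, (B,nl)→52500, (A,nl_idx)→93700 …(+2); best=5950 via (B,hash)
  {BCD}: card=200000; try (B,hash)→13200, (D,hash)→22700, (B,merge)→76800, (D,merge)→158700, (B,nl_idx)→245000, (D,nl_idx)→293700 …(+2); best=13200 via (B,hash)
  {ACD}: card=5000; try (D,merge)→9750, (D,nl_idx)→9750, (D,hash)→11750, (A,hash)→14000, (A,nl_idx)→50000, (A,merge)→77250 …(+2); best=9750 via (D,merge)
  {ABCD}: card=200000; try (B,hash)→17950, (D,hash)→24950, (B,merge)→81550, (D,merge)→160950, (A,hash)→217200, (B,nl_idx)→249750 …(+6); best=17950 via (B,hash)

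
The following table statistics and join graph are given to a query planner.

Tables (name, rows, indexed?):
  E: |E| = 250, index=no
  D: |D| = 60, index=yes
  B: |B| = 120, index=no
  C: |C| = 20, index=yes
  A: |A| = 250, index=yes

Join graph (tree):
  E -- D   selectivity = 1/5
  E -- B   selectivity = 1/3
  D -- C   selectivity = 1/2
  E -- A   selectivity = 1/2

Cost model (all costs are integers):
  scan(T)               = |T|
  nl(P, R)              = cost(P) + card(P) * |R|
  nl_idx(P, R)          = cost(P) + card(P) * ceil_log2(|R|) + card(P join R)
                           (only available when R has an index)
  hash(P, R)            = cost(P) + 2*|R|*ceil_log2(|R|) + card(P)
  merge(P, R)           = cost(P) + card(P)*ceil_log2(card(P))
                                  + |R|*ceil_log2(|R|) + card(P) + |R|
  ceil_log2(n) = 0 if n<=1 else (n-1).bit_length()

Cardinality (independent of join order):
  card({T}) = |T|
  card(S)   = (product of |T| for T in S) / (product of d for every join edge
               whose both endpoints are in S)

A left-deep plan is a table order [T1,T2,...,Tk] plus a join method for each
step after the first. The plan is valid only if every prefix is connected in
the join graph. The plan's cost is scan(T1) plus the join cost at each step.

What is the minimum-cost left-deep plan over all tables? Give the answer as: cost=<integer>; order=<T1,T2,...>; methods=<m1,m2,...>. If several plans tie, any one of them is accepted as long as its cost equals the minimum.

cost=1240100; order=E,D,C,B,A; methods=hash,hash,hash,hash

Selinger DP (subsets sized 1..n):
  {E}: scan cost=250, card=250
  {D}: scan cost=60, card=60
  {B}: scan cost=120, card=120
  {C}: scan cost=20, card=20
  {A}: scan cost=250, card=250
  {DE}: card=3000; try (D,hash)→1220, (E,merge)→2730, (D,merge)→2920, (E,hash)→4120, (D,nl_idx)→4750, (E,nl)→15060 …(+1); best=1220 via (D,hash)
  {BE}: card=10000; try (B,hash)→2180, (E,merge)→3330, (B,merge)→3460, (E,hash)→4240, (E,nl)→30120, (B,nl)→30250; best=2180 via (B,hash)
  {AE}: card=31250; try (E,hash)→4500, (A,hash)→4500, (E,merge)→4750, (A,merge)→4750, (A,nl_idx)→33500, (E,nl)→62750 …(+1); best=4500 via (E,hash)
  {CD}: card=600; try (C,hash)→320, (D,merge)→560, (C,merge)→600, (D,nl_idx)→740, (D,hash)→760, (C,nl_idx)→960 …(+2); best=320 via (C,hash)
  {BDE}: card=120000; try (B,hash)→5900, (D,hash)→12900, (B,merge)→41180, (D,merge)→152600, (D,nl_idx)→182180, (B,nl)→361220 …(+1); best=5900 via (B,hash)
  {CDE}: card=30000; try (C,hash)→4420, (E,hash)→4920, (E,merge)→9170, (C,merge)→40340, (C,nl_idx)→46220, (C,nl)→61220 …(+1); best=4420 via (C,hash)
  {ADE}: card=375000; try (A,hash)→8220, (D,hash)→36470, (A,merge)→42470, (A,nl_idx)→400220, (D,merge)→504920, (D,nl_idx)→567000 …(+2); best=8220 via (A,hash)
  {ABE}: card=1250000; try (A,hash)→16180, (B,hash)→37430, (A,merge)→154430, (B,merge)→505460, (A,nl_idx)→1332180, (A,nl)→2502180 …(+1); best=16180 via (A,hash)
  {BCDE}: card=1200000; try (B,hash)→36100, (C,hash)→126100, (B,merge)→485380, (C,nl_idx)→1805900, (C,merge)→2166020, (C,nl)→2405900 …(+1); best=36100 via (B,hash)
  {ABDE}: card=15000000; try (A,hash)→129900, (B,hash)→384900, (D,hash)→1266900, (A,merge)→2168150, (B,merge)→7509180, (A,nl_idx)→15965900 …(+5); best=129900 via (A,hash)
  {ACDE}: card=3750000; try (A,hash)→38420, (C,hash)→383420, (A,merge)→486670, (A,nl_idx)→3994420, (C,nl_idx)→5633220, (A,nl)→7504420 …(+2); best=38420 via (A,hash)
  {ABCDE}: card=150000000; try (A,hash)→1240100, (B,hash)→3790100, (C,hash)→15130100, (A,merge)→26438350, (B,merge)→86289380, (A,nl_idx)→159636100 …(+5); best=1240100 via (A,hash)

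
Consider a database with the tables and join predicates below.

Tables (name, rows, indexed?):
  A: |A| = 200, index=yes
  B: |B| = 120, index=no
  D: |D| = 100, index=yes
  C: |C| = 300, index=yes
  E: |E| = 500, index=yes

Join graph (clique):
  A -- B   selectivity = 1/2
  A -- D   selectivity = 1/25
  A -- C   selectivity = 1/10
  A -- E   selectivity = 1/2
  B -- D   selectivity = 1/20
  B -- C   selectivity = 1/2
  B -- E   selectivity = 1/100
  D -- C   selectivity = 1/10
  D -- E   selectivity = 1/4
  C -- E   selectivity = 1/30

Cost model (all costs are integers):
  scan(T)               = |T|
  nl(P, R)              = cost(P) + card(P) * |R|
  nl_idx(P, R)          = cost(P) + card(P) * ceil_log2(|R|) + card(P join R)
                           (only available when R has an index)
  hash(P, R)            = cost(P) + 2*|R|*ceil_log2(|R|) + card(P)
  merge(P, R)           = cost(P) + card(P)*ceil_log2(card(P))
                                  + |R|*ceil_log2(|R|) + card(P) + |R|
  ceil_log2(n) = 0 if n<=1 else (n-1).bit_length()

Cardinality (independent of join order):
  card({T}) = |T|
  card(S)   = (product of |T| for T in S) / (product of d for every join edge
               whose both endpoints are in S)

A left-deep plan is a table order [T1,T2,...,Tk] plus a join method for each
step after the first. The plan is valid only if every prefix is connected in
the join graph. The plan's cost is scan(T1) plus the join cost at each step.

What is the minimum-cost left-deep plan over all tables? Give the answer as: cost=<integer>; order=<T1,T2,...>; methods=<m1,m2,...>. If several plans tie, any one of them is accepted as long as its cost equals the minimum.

Selinger DP (subsets sized 1..n):
  {A}: scan cost=200, card=200
  {B}: scan cost=120, card=120
  {D}: scan cost=100, card=100
  {C}: scan cost=300, card=300
  {E}: scan cost=500, card=500
  {AB}: card=12000; try (B,hash)→2080, (A,merge)→2880, (B,merge)→2960, (A,hash)→3440, (A,nl_idx)→13080, (A,nl)→24120 …(+1); best=2080 via (B,hash)
  {AD}: card=800; try (A,nl_idx)→1700, (D,hash)→1800, (D,nl_idx)→2400, (A,merge)→2700, (D,merge)→2800, (A,hash)→3400 …(+2); best=1700 via (A,nl_idx)
  {AC}: card=6000; try (A,hash)→3800, (C,merge)→5000, (A,merge)→5100, (C,hash)→5800, (C,nl_idx)→8000, (A,nl_idx)→8700 …(+2); best=3800 via (A,hash)
  {AE}: card=50000; try (A,hash)→4200, (E,merge)→7000, (A,merge)→7300, (E,hash)→9400, (E,nl_idx)→52000, (A,nl_idx)→54500 …(+2); best=4200 via (A,hash)
  {BD}: card=600; try (D,nl_idx)→1560, (D,hash)→1640, (B,merge)→1860, (D,merge)→1880, (B,hash)→1880, (B,nl)→12100 …(+1); best=1560 via (D,nl_idx)
  {BC}: card=18000; try (B,hash)→2280, (C,merge)→4080, (B,merge)→4260, (C,hash)→5640, (C,nl_idx)→19200, (C,nl)→36120 …(+1); best=2280 via (B,hash)
  {BE}: card=600; try (E,nl_idx)→1800, (B,hash)→2680, (E,merge)→6080, (B,merge)→6460, (E,hash)→9240, (E,nl)→60120 …(+1); best=1800 via (E,nl_idx)
  {CD}: card=3000; try (D,hash)→2000, (C,merge)→3900, (C,nl_idx)→4000, (D,merge)→4100, (D,nl_idx)→5400, (C,hash)→5600 …(+2); best=2000 via (D,hash)
  {DE}: card=12500; try (D,hash)→2400, (E,merge)→5900, (D,merge)→6300, (E,hash)→9200, (E,nl_idx)→13500, (D,nl_idx)→16500 …(+2); best=2400 via (D,hash)
  {CE}: card=5000; try (C,hash)→6400, (E,nl_idx)→8000, (E,merge)→8300, (C,merge)→8500, (E,hash)→9600, (C,nl_idx)→10000 …(+2); best=6400 via (C,hash)
  {ABD}: card=2400; try (B,hash)→4180, (A,hash)→5360, (A,nl_idx)→8760, (A,merge)→9960, (B,merge)→11460, (D,hash)→15480 …(+5); best=4180 via (B,hash)
  {ABC}: card=180000; try (B,hash)→11480, (C,hash)→19480, (A,hash)→23480, (B,merge)→88760, (C,merge)→185080, (C,nl_idx)→290080 …(+5); best=11480 via (B,hash)
  {ABE}: card=30000; try (A,hash)→5600, (A,merge)→10200, (E,hash)→23080, (A,nl_idx)→36600, (B,hash)→55880, (A,nl)→121800 …(+5); best=5600 via (A,hash)
  {ACD}: card=2400; try (C,hash)→7900, (A,hash)→8200, (D,hash)→11200, (C,nl_idx)→11300, (C,merge)→13500, (A,nl_idx)→28400 …(+6); best=7900 via (C,hash)
  {ADE}: card=50000; try (E,hash)→11500, (E,merge)→15500, (A,hash)→18100, (D,hash)→55600, (E,nl_idx)→58900, (A,nl_idx)→152400 …(+6); best=11500 via (E,hash)
  {ACE}: card=50000; try (A,hash)→14600, (E,hash)→18800, (C,hash)→59600, (A,merge)→78200, (E,merge)→92800, (A,nl_idx)→96400 …(+6); best=14600 via (A,hash)
  {BCD}: card=9000; try (B,hash)→6680, (C,hash)→7560, (C,merge)→11160, (C,nl_idx)→15960, (D,hash)→21680, (B,merge)→41960 …(+5); best=6680 via (B,hash)
  {BDE}: card=750; try (D,hash)→3800, (D,nl_idx)→6750, (E,nl_idx)→7710, (D,merge)→9200, (E,hash)→11160, (E,merge)→13160 …(+5); best=3800 via (D,hash)
  {BCE}: card=3000; try (C,hash)→7800, (C,nl_idx)→10200, (C,merge)→11400, (B,hash)→13080, (E,hash)→29280, (B,merge)→77360 …(+5); best=7800 via (C,hash)
  {CDE}: card=12500; try (D,hash)→12800, (E,hash)→14000, (C,hash)→20300, (E,nl_idx)→41500, (E,merge)→46000, (D,nl_idx)→53900 …(+6); best=12800 via (D,hash)
  {ABCD}: card=3600; try (C,hash)→11980, (B,hash)→11980, (A,hash)→18880, (C,nl_idx)→29380, (C,merge)→38380, (B,merge)→40060 …(+9); best=11980 via (C,hash)
  {ABDE}: card=1500; try (A,hash)→7750, (A,nl_idx)→11300, (A,merge)→13850, (E,hash)→15580, (E,nl_idx)→27280, (D,hash)→37000 …(+9); best=7750 via (A,hash)
  {ABCE}: card=15000; try (A,hash)→14000, (C,hash)→41000, (A,nl_idx)→46800, (A,merge)→48600, (B,hash)→66280, (E,hash)→200480 …(+9); best=14000 via (A,hash)
  {ACDE}: card=5000; try (E,hash)→19300, (A,hash)→28500, (E,nl_idx)→34500, (E,merge)→44100, (D,hash)→66000, (C,hash)→66900 …(+10); best=19300 via (E,hash)
  {BCDE}: card=375; try (C,hash)→9950, (C,nl_idx)→10925, (D,hash)→12200, (C,merge)→15050, (E,hash)→24680, (B,hash)→26980 …(+9); best=9950 via (C,hash)
  {ABCDE}: card=75; try (A,nl_idx)→13025, (A,hash)→13525, (C,hash)→14650, (A,merge)→15500, (C,nl_idx)→21325, (E,hash)→24580 …(+13); best=13025 via (A,nl_idx)

cost=13025; order=B,E,D,C,A; methods=nl_idx,hash,hash,nl_idx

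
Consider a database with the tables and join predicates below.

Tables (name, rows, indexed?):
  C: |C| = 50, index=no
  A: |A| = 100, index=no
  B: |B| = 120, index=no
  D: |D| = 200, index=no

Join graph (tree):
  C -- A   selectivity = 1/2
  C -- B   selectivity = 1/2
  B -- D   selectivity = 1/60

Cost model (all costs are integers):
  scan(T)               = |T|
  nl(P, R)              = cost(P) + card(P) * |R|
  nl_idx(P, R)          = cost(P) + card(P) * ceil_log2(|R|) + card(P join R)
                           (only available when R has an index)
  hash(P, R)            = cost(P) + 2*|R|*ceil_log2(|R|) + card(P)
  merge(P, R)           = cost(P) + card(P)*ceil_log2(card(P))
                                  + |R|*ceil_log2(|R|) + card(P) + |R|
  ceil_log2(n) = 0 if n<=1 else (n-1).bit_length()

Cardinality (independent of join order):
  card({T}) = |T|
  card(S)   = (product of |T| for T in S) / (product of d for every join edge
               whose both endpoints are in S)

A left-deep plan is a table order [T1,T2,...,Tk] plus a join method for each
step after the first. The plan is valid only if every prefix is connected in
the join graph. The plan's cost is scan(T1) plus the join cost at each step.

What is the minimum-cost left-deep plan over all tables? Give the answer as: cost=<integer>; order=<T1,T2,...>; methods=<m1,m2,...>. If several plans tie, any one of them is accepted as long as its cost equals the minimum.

cost=14480; order=D,B,C,A; methods=hash,hash,hash

Selinger DP (subsets sized 1..n):
  {C}: scan cost=50, card=50
  {A}: scan cost=100, card=100
  {B}: scan cost=120, card=120
  {D}: scan cost=200, card=200
  {AC}: card=2500; try (C,hash)→800, (A,merge)→1200, (C,merge)→1250, (A,hash)→1500, (A,nl)→5050, (C,nl)→5100; best=800 via (C,hash)
  {BC}: card=3000; try (C,hash)→840, (B,merge)→1360, (C,merge)→1430, (B,hash)→1780, (B,nl)→6050, (C,nl)→6120; best=840 via (C,hash)
  {BD}: card=400; try (B,hash)→2080, (D,merge)→2880, (B,merge)→2960, (D,hash)→3440, (D,nl)→24120, (B,nl)→24200; best=2080 via (B,hash)
  {ABC}: card=150000; try (B,hash)→4980, (A,hash)→5240, (B,merge)→34260, (A,merge)→40640, (B,nl)→300800, (A,nl)→300840; best=4980 via (B,hash)
  {BCD}: card=10000; try (C,hash)→3080, (C,merge)→6430, (D,hash)→7040, (C,nl)→22080, (D,merge)→41640, (D,nl)→600840; best=3080 via (C,hash)
  {ABCD}: card=500000; try (A,hash)→14480, (A,merge)→153880, (D,hash)→158180, (A,nl)→1003080, (D,merge)→2856780, (D,nl)→30004980; best=14480 via (A,hash)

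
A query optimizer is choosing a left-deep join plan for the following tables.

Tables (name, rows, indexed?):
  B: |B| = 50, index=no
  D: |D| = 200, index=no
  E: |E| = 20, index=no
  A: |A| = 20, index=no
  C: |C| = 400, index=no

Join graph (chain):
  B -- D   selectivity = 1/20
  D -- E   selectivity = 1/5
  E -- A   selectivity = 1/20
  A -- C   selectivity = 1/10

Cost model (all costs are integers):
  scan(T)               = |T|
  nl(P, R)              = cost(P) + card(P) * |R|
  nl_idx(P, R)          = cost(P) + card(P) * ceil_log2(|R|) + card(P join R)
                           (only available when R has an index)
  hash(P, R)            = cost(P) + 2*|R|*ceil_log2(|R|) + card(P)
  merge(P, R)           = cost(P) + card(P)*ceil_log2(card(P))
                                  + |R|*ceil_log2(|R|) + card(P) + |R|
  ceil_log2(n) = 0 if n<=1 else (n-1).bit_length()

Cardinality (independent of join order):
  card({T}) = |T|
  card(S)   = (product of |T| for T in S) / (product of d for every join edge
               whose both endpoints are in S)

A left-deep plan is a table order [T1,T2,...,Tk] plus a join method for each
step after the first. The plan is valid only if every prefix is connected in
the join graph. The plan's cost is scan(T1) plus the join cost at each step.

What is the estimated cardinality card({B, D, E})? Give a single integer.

Tables in S: B(50), D(200), E(20)
Edges inside S: B-D(d=20), D-E(d=5)
numerator = 50 * 200 * 20 = 200000
denominator = 20 * 5 = 100
card(S) = 200000 / 100 = 2000

2000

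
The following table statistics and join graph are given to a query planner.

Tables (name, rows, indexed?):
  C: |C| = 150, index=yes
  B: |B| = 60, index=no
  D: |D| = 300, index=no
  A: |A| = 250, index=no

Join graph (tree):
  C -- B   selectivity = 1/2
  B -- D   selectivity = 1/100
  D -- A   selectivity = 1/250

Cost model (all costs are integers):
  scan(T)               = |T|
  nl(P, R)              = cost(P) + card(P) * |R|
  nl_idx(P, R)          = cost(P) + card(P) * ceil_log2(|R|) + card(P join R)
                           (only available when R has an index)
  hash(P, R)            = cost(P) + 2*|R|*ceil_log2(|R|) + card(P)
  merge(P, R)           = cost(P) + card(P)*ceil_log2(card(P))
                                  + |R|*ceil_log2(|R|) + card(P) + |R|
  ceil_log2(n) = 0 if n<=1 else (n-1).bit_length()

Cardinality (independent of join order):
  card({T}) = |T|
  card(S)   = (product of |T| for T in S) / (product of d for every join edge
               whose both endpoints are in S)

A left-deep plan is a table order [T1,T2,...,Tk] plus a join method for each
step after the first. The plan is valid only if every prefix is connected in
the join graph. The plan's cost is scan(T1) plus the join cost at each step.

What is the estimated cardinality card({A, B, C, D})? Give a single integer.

13500

Tables in S: A(250), B(60), C(150), D(300)
Edges inside S: C-B(d=2), B-D(d=100), D-A(d=250)
numerator = 250 * 60 * 150 * 300 = 675000000
denominator = 2 * 100 * 250 = 50000
card(S) = 675000000 / 50000 = 13500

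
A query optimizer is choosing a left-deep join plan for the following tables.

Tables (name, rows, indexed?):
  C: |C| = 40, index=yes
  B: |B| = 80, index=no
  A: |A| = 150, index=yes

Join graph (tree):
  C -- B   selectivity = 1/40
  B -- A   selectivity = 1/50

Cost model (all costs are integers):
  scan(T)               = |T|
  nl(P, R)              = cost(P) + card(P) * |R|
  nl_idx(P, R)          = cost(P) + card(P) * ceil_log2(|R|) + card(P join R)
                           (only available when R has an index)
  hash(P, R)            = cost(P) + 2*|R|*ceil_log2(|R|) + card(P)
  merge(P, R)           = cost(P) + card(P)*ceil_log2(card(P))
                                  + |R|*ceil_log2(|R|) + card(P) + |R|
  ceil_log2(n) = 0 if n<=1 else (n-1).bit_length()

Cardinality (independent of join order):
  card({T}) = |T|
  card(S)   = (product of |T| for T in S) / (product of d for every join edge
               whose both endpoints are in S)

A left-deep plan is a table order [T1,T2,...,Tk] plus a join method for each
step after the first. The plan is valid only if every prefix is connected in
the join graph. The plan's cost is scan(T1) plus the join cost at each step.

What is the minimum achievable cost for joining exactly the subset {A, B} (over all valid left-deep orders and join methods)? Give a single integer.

960

Selinger DP over subsets of {A,B}:
  {B}: scan cost=80, card=80
  {A}: scan cost=150, card=150
  {AB}: card=240; try (A,nl_idx)→960, (B,hash)→1420, (A,merge)→2070, (B,merge)→2140, (A,hash)→2560, (A,nl)→12080 …(+1); best=960 via (A,nl_idx)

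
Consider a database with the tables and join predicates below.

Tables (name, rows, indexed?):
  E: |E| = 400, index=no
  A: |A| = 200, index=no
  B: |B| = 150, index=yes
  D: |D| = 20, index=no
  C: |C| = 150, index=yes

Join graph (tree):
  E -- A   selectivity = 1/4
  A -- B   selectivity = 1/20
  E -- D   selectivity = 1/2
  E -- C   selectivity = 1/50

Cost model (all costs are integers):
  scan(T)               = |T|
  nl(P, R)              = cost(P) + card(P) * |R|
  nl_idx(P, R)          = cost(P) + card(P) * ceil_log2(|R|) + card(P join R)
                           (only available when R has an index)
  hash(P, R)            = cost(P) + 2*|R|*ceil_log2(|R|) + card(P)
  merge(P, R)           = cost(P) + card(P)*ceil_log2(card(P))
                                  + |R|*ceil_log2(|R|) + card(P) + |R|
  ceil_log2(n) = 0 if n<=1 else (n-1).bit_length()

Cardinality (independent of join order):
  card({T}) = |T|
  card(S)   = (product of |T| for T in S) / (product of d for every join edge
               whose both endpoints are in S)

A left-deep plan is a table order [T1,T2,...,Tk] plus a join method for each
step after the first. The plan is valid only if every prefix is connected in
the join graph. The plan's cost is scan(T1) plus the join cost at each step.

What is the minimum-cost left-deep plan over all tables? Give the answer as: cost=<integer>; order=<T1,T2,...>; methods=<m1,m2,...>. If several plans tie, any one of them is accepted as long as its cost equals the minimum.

cost=520200; order=E,C,A,B,D; methods=hash,hash,hash,hash

Selinger DP (subsets sized 1..n):
  {E}: scan cost=400, card=400
  {A}: scan cost=200, card=200
  {B}: scan cost=150, card=150
  {D}: scan cost=20, card=20
  {C}: scan cost=150, card=150
  {AE}: card=20000; try (A,hash)→4000, (E,merge)→6000, (A,merge)→6200, (E,hash)→7600, (E,nl)→80200, (A,nl)→80400; best=4000 via (A,hash)
  {DE}: card=4000; try (D,hash)→1000, (E,merge)→4140, (D,merge)→4520, (E,hash)→7240, (E,nl)→8020, (D,nl)→8400; best=1000 via (D,hash)
  {CE}: card=1200; try (C,hash)→3200, (C,nl_idx)→4800, (E,merge)→5500, (C,merge)→5750, (E,hash)→7500, (E,nl)→60150 …(+1); best=3200 via (C,hash)
  {AB}: card=1500; try (B,hash)→2800, (B,nl_idx)→3300, (A,merge)→3300, (B,merge)→3350, (A,hash)→3500, (A,nl)→30150 …(+1); best=2800 via (B,hash)
  {ABE}: card=150000; try (E,hash)→11500, (E,merge)→24800, (B,hash)→26400, (B,nl_idx)→314000, (B,merge)→325350, (E,nl)→602800 …(+1); best=11500 via (E,hash)
  {ADE}: card=200000; try (A,hash)→8200, (D,hash)→24200, (A,merge)→54800, (D,merge)→324120, (D,nl)→404000, (A,nl)→801000; best=8200 via (A,hash)
  {ACE}: card=60000; try (A,hash)→7600, (A,merge)→19400, (C,hash)→26400, (C,nl_idx)→224000, (A,nl)→243200, (C,merge)→325350 …(+1); best=7600 via (A,hash)
  {CDE}: card=12000; try (D,hash)→4600, (C,hash)→7400, (D,merge)→17720, (D,nl)→27200, (C,nl_idx)→45000, (C,merge)→54350 …(+1); best=4600 via (D,hash)
  {ABDE}: card=1500000; try (D,hash)→161700, (B,hash)→210600, (D,merge)→2861620, (D,nl)→3011500, (B,nl_idx)→3108200, (B,merge)→3809550 …(+1); best=161700 via (D,hash)
  {ABCE}: card=450000; try (B,hash)→70000, (C,hash)→163900, (B,nl_idx)→937600, (B,merge)→1028950, (C,nl_idx)→1661500, (C,merge)→2862850 …(+2); best=70000 via (B,hash)
  {ACDE}: card=600000; try (A,hash)→19800, (D,hash)→67800, (A,merge)→186400, (C,hash)→210600, (D,merge)→1027720, (D,nl)→1207600 …(+4); best=19800 via (A,hash)
  {ABCDE}: card=4500000; try (D,hash)→520200, (B,hash)→622200, (C,hash)→1664100, (D,nl)→9070000, (D,merge)→9070120, (B,nl_idx)→9319800 …(+5); best=520200 via (D,hash)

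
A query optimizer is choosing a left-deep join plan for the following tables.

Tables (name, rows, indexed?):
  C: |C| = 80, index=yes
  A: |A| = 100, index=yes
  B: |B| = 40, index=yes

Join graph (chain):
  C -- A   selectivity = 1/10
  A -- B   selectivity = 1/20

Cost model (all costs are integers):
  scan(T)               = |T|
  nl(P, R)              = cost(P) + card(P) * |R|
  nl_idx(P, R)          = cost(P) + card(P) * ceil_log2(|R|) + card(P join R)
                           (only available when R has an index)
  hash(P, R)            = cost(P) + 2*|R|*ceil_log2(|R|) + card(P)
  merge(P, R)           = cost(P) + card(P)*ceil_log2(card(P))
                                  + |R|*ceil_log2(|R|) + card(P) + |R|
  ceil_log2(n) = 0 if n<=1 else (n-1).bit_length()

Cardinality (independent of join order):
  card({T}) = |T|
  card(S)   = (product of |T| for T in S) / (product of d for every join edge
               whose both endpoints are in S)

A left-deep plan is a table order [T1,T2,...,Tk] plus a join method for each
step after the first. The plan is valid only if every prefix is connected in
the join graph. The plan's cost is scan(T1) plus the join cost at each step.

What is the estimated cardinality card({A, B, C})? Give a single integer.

Tables in S: A(100), B(40), C(80)
Edges inside S: C-A(d=10), A-B(d=20)
numerator = 100 * 40 * 80 = 320000
denominator = 10 * 20 = 200
card(S) = 320000 / 200 = 1600

1600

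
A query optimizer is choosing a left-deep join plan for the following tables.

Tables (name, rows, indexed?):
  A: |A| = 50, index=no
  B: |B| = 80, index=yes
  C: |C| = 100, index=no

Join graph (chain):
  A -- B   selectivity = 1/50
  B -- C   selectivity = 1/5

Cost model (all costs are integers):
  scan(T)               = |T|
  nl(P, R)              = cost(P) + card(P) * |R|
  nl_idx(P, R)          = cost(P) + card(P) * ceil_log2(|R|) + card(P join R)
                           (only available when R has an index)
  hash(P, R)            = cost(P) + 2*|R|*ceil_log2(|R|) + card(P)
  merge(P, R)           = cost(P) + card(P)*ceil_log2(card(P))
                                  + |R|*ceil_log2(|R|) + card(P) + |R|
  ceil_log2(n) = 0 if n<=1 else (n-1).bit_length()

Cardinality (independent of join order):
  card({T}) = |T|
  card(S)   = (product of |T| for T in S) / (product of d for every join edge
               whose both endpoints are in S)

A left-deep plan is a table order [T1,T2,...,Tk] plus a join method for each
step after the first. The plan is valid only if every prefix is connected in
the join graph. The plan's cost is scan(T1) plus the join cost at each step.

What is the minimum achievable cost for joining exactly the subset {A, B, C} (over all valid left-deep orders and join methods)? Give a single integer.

Selinger DP over subsets of {A,B,C}:
  {A}: scan cost=50, card=50
  {B}: scan cost=80, card=80
  {C}: scan cost=100, card=100
  {AB}: card=80; try (B,nl_idx)→480, (A,hash)→760, (B,merge)→1040, (A,merge)→1070, (B,hash)→1220, (B,nl)→4050 …(+1); best=480 via (B,nl_idx)
  {BC}: card=1600; try (B,hash)→1320, (C,merge)→1520, (B,merge)→1540, (C,hash)→1560, (B,nl_idx)→2400, (C,nl)→8080 …(+1); best=1320 via (B,hash)
  {ABC}: card=1600; try (C,merge)→1920, (C,hash)→1960, (A,hash)→3520, (C,nl)→8480, (A,merge)→20870, (A,nl)→81320; best=1920 via (C,merge)

1920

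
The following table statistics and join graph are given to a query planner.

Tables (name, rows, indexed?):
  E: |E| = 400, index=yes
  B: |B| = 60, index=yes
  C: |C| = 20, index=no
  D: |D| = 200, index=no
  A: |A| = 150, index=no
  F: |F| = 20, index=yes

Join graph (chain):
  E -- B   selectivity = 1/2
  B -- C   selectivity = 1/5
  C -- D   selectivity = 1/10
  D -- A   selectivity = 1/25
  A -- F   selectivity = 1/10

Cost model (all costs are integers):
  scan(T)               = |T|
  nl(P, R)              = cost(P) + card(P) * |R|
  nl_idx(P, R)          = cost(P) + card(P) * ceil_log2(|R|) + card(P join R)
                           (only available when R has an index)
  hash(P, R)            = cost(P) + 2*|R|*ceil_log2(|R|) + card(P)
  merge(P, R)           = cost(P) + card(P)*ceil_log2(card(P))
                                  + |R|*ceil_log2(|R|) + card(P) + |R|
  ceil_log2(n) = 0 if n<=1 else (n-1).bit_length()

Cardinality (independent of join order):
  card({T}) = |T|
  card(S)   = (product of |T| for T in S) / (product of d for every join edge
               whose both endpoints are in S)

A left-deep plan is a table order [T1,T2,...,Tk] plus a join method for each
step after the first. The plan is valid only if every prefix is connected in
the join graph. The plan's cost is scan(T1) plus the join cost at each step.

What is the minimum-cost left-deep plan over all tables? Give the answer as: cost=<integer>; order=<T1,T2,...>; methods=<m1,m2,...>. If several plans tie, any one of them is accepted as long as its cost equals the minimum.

cost=76320; order=D,C,A,F,B,E; methods=hash,hash,hash,hash,hash

Selinger DP (subsets sized 1..n):
  {E}: scan cost=400, card=400
  {B}: scan cost=60, card=60
  {C}: scan cost=20, card=20
  {D}: scan cost=200, card=200
  {A}: scan cost=150, card=150
  {F}: scan cost=20, card=20
  {BE}: card=12000; try (B,hash)→1520, (E,merge)→4480, (B,merge)→4820, (E,hash)→7320, (E,nl_idx)→12600, (B,nl_idx)→14800 …(+2); best=1520 via (B,hash)
  {BC}: card=240; try (C,hash)→320, (B,nl_idx)→380, (B,merge)→560, (C,merge)→600, (B,hash)→760, (B,nl)→1220 …(+1); best=320 via (C,hash)
  {CD}: card=400; try (C,hash)→600, (D,merge)→1940, (C,merge)→2120, (D,hash)→3240, (D,nl)→4020, (C,nl)→4200; best=600 via (C,hash)
  {AD}: card=1200; try (A,hash)→2800, (D,merge)→3300, (A,merge)→3350, (D,hash)→3500, (D,nl)→30150, (A,nl)→30200; best=2800 via (A,hash)
  {AF}: card=300; try (F,hash)→500, (F,nl_idx)→1200, (A,merge)→1490, (F,merge)→1620, (A,hash)→2440, (A,nl)→3020 …(+1); best=500 via (F,hash)
  {BCE}: card=48000; try (E,merge)→6480, (E,hash)→7760, (C,hash)→13720, (E,nl_idx)→50480, (E,nl)→96320, (C,merge)→181640 …(+1); best=6480 via (E,merge)
  {BCD}: card=4800; try (B,hash)→1720, (D,hash)→3760, (D,merge)→4280, (B,merge)→5020, (B,nl_idx)→7800, (B,nl)→24600 …(+1); best=1720 via (B,hash)
  {ACD}: card=2400; try (A,hash)→3400, (C,hash)→4200, (A,merge)→5950, (C,merge)→17320, (C,nl)→26800, (A,nl)→60600; best=3400 via (A,hash)
  {ADF}: card=2400; try (D,hash)→4000, (F,hash)→4200, (D,merge)→5300, (F,nl_idx)→11200, (F,merge)→17320, (F,nl)→26800 …(+1); best=4000 via (D,hash)
  {BCDE}: card=960000; try (E,hash)→13720, (D,hash)→57680, (E,merge)→72920, (D,merge)→824280, (E,nl_idx)→1004920, (E,nl)→1921720 …(+1); best=13720 via (E,hash)
  {ABCD}: card=28800; try (B,hash)→6520, (A,hash)→8920, (B,merge)→35020, (B,nl_idx)→46600, (A,merge)→70270, (B,nl)→147400 …(+1); best=6520 via (B,hash)
  {ACDF}: card=4800; try (F,hash)→6000, (C,hash)→6600, (F,nl_idx)→20200, (F,merge)→34720, (C,merge)→35320, (F,nl)→51400 …(+1); best=6000 via (F,hash)
  {ABCDE}: card=5760000; try (E,hash)→42520, (E,merge)→471320, (A,hash)→976120, (E,nl_idx)→6025720, (E,nl)→11526520, (A,merge)→20175070 …(+1); best=42520 via (E,hash)
  {ABCDF}: card=57600; try (B,hash)→11520, (F,hash)→35520, (B,merge)→73620, (B,nl_idx)→92400, (F,nl_idx)→208120, (B,nl)→294000 …(+2); best=11520 via (B,hash)
  {ABCDEF}: card=11520000; try (E,hash)→76320, (E,merge)→994720, (F,hash)→5802720, (E,nl_idx)→12049920, (E,nl)→23051520, (F,nl_idx)→40362520 …(+2); best=76320 via (E,hash)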